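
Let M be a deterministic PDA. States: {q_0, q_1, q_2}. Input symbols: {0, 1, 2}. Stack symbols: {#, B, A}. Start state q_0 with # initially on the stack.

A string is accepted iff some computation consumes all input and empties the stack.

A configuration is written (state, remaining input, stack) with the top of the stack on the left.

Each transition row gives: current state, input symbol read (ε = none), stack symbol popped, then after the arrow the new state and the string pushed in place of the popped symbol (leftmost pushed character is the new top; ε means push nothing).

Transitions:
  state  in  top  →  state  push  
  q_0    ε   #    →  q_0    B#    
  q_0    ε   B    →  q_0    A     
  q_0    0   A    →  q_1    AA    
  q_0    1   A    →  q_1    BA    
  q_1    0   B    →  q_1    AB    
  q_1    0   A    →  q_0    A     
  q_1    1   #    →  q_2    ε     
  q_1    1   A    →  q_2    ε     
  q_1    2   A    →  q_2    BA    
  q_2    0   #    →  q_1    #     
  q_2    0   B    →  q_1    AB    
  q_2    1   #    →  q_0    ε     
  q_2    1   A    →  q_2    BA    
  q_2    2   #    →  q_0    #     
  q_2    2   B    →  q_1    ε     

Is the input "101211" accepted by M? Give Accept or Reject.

(q_0, 101211, #) ⊢ (q_0, 101211, B#) ⊢ (q_0, 101211, A#) ⊢ (q_1, 01211, BA#) ⊢ (q_1, 1211, ABA#) ⊢ (q_2, 211, BA#) ⊢ (q_1, 11, A#) ⊢ (q_2, 1, #) ⊢ (q_0, ε, ε)
All input consumed and the stack is empty.

Accept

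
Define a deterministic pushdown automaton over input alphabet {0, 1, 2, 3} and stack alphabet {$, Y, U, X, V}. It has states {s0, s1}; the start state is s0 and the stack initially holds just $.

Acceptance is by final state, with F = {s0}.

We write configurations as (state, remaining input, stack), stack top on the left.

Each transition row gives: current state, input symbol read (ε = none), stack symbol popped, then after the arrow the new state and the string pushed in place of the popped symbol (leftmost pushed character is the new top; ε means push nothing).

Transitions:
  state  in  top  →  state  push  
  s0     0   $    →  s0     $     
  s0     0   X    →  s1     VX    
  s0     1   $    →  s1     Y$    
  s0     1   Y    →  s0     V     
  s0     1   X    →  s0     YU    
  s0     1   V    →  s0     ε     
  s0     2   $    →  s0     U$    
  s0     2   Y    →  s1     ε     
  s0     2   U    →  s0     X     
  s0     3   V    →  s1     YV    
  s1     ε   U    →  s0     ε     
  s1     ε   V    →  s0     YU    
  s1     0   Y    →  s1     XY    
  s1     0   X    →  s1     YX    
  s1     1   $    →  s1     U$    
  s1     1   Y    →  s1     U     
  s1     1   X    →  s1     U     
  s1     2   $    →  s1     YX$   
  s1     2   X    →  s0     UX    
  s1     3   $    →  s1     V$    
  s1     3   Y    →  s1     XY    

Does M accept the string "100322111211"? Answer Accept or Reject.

(s0, 100322111211, $)
  read 1, top $: go to s1, push Y$ → (s1, 00322111211, Y$)
  read 0, top Y: go to s1, push XY → (s1, 0322111211, XY$)
  read 0, top X: go to s1, push YX → (s1, 322111211, YXY$)
  read 3, top Y: go to s1, push XY → (s1, 22111211, XYXY$)
  read 2, top X: go to s0, push UX → (s0, 2111211, UXYXY$)
  read 2, top U: go to s0, push X → (s0, 111211, XXYXY$)
  read 1, top X: go to s0, push YU → (s0, 11211, YUXYXY$)
  read 1, top Y: go to s0, push V → (s0, 1211, VUXYXY$)
  read 1, top V: go to s0, push ε → (s0, 211, UXYXY$)
  read 2, top U: go to s0, push X → (s0, 11, XXYXY$)
  read 1, top X: go to s0, push YU → (s0, 1, YUXYXY$)
  read 1, top Y: go to s0, push V → (s0, ε, VUXYXY$)
All input consumed; state s0 ∈ F.

Accept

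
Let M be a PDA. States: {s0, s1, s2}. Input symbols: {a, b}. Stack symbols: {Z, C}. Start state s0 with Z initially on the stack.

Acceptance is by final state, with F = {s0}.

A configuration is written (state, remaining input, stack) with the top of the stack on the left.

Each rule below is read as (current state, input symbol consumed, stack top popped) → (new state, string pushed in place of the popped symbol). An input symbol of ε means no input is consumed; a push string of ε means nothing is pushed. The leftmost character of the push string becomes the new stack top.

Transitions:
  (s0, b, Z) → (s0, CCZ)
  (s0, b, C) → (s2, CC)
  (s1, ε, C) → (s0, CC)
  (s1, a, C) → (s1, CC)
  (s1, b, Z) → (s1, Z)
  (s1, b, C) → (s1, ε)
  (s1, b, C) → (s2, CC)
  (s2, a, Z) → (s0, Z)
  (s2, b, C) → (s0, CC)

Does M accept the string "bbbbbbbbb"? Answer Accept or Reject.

Accept

One accepting computation: (s0, bbbbbbbbb, Z) ⊢ (s0, bbbbbbbb, CCZ) ⊢ (s2, bbbbbbb, CCCZ) ⊢ (s0, bbbbbb, CCCCZ) ⊢ (s2, bbbbb, CCCCCZ) ⊢ (s0, bbbb, CCCCCCZ) ⊢ (s2, bbb, CCCCCCCZ) ⊢ (s0, bb, CCCCCCCCZ) ⊢ (s2, b, CCCCCCCCCZ) ⊢ (s0, ε, CCCCCCCCCCZ)
All input consumed and state s0 ∈ F.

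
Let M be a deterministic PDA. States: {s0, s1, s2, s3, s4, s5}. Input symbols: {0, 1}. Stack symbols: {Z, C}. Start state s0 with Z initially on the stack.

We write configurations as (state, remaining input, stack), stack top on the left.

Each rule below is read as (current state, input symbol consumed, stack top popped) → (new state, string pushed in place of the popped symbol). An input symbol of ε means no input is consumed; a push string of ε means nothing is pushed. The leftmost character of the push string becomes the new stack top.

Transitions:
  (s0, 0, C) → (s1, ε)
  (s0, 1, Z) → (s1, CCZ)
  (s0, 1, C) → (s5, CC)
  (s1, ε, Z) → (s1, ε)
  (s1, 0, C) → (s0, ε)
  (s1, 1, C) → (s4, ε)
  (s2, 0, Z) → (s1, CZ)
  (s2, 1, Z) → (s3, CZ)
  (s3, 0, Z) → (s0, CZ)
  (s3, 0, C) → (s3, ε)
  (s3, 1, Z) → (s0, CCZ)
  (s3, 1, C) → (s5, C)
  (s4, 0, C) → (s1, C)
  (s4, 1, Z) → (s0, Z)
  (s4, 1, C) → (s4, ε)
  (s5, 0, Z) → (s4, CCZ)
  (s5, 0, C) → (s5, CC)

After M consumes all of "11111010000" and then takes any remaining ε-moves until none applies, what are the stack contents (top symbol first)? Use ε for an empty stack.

(s0, 11111010000, Z)
  read 1, top Z: go to s1, push CCZ → (s1, 1111010000, CCZ)
  read 1, top C: go to s4, push ε → (s4, 111010000, CZ)
  read 1, top C: go to s4, push ε → (s4, 11010000, Z)
  read 1, top Z: go to s0, push Z → (s0, 1010000, Z)
  read 1, top Z: go to s1, push CCZ → (s1, 010000, CCZ)
  read 0, top C: go to s0, push ε → (s0, 10000, CZ)
  read 1, top C: go to s5, push CC → (s5, 0000, CCZ)
  read 0, top C: go to s5, push CC → (s5, 000, CCCZ)
  read 0, top C: go to s5, push CC → (s5, 00, CCCCZ)
  read 0, top C: go to s5, push CC → (s5, 0, CCCCCZ)
  read 0, top C: go to s5, push CC → (s5, ε, CCCCCCZ)
All input consumed in state s5 with stack CCCCCCZ.

CCCCCCZ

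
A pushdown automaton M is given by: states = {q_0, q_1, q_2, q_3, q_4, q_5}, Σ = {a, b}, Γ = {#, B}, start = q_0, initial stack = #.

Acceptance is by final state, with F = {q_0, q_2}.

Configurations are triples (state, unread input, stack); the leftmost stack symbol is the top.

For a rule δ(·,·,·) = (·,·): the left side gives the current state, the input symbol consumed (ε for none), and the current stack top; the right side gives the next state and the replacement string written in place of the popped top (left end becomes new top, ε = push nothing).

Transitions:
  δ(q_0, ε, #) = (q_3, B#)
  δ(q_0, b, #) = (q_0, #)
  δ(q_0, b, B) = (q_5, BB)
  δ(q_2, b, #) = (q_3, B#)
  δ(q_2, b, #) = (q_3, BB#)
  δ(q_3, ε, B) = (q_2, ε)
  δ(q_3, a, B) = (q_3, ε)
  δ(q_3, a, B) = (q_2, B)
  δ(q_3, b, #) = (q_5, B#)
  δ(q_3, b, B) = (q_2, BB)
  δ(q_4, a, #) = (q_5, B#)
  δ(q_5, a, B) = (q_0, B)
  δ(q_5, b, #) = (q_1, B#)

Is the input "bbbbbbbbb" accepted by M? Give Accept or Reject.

One accepting computation: (q_0, bbbbbbbbb, #) ⊢ (q_0, bbbbbbbb, #) ⊢ (q_0, bbbbbbb, #) ⊢ (q_0, bbbbbb, #) ⊢ (q_0, bbbbb, #) ⊢ (q_0, bbbb, #) ⊢ (q_0, bbb, #) ⊢ (q_0, bb, #) ⊢ (q_0, b, #) ⊢ (q_0, ε, #)
All input consumed and state q_0 ∈ F.

Accept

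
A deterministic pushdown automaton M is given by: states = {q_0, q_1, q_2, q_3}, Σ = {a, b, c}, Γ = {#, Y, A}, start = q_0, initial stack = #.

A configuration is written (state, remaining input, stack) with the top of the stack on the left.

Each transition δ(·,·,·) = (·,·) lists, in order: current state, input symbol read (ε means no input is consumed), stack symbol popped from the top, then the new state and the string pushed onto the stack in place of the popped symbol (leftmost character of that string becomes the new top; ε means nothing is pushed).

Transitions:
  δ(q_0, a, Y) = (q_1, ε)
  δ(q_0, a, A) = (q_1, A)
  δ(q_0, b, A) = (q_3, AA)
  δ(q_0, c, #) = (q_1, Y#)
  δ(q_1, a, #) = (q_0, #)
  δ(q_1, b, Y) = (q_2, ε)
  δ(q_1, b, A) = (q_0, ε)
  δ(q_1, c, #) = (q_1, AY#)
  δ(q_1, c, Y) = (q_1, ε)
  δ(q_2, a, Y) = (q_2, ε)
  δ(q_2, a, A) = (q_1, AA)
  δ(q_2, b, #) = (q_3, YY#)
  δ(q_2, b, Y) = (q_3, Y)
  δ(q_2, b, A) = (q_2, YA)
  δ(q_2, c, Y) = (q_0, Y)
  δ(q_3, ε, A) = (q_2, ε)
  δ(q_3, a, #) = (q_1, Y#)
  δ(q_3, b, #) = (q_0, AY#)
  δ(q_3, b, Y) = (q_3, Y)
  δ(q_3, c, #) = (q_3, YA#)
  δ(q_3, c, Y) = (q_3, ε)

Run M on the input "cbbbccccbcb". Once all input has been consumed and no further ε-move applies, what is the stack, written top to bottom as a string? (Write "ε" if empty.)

Y#

(q_0, cbbbccccbcb, #)
  read c, top #: go to q_1, push Y# → (q_1, bbbccccbcb, Y#)
  read b, top Y: go to q_2, push ε → (q_2, bbccccbcb, #)
  read b, top #: go to q_3, push YY# → (q_3, bccccbcb, YY#)
  read b, top Y: go to q_3, push Y → (q_3, ccccbcb, YY#)
  read c, top Y: go to q_3, push ε → (q_3, cccbcb, Y#)
  read c, top Y: go to q_3, push ε → (q_3, ccbcb, #)
  read c, top #: go to q_3, push YA# → (q_3, cbcb, YA#)
  read c, top Y: go to q_3, push ε → (q_3, bcb, A#)
  ε-move, top A: go to q_2, push ε → (q_2, bcb, #)
  read b, top #: go to q_3, push YY# → (q_3, cb, YY#)
  read c, top Y: go to q_3, push ε → (q_3, b, Y#)
  read b, top Y: go to q_3, push Y → (q_3, ε, Y#)
All input consumed in state q_3 with stack Y#.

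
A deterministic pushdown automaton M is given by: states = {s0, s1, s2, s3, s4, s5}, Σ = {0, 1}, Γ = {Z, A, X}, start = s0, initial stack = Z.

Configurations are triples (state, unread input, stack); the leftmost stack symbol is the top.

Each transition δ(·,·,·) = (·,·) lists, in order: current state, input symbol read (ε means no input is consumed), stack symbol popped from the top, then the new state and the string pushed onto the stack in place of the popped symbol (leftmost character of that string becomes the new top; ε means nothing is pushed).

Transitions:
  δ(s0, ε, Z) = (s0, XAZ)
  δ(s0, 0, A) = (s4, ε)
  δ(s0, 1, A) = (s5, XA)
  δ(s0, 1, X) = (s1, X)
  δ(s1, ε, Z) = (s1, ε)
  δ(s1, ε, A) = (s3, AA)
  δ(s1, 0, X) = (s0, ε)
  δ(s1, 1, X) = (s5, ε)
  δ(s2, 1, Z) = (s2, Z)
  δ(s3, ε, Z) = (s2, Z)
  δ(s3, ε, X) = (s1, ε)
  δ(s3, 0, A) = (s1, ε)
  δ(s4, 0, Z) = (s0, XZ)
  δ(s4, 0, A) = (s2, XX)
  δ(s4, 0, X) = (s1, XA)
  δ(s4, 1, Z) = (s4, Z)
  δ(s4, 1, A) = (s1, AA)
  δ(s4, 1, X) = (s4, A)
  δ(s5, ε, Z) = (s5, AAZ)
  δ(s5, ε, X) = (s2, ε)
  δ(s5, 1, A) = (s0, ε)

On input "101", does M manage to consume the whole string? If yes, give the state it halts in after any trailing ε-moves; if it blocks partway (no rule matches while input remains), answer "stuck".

s2

(s0, 101, Z)
  ε-move, top Z: go to s0, push XAZ → (s0, 101, XAZ)
  read 1, top X: go to s1, push X → (s1, 01, XAZ)
  read 0, top X: go to s0, push ε → (s0, 1, AZ)
  read 1, top A: go to s5, push XA → (s5, ε, XAZ)
  ε-move, top X: go to s2, push ε → (s2, ε, AZ)
All input consumed; M is in state s2.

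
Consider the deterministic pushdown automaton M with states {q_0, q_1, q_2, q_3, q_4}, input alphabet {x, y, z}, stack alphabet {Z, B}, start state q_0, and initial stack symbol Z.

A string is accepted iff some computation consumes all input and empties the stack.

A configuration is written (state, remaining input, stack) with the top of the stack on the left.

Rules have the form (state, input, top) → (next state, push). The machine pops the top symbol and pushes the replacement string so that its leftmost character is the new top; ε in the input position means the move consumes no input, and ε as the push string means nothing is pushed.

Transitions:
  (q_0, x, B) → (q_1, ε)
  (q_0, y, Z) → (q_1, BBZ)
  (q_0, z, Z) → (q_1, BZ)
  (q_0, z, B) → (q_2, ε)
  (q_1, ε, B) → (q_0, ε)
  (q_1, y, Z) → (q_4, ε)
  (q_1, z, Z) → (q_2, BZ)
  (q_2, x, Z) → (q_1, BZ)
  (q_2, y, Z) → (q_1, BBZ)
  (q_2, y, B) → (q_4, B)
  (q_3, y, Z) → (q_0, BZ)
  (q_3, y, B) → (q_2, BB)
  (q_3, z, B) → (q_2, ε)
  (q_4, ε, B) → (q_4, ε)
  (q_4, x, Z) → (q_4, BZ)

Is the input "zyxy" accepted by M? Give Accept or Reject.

Accept

(q_0, zyxy, Z) ⊢ (q_1, yxy, BZ) ⊢ (q_0, yxy, Z) ⊢ (q_1, xy, BBZ) ⊢ (q_0, xy, BZ) ⊢ (q_1, y, Z) ⊢ (q_4, ε, ε)
All input consumed and the stack is empty.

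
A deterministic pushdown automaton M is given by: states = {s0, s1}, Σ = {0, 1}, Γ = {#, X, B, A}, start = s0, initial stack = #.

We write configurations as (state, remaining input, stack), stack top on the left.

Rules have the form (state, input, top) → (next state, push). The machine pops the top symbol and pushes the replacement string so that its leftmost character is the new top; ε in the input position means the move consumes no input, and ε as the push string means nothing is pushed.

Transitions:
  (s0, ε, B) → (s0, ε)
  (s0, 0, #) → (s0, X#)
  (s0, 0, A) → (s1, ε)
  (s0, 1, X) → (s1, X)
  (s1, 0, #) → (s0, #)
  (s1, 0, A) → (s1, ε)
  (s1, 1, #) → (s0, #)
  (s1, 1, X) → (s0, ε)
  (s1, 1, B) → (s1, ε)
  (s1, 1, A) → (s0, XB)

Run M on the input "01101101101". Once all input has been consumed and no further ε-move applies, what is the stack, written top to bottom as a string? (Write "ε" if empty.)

X#

(s0, 01101101101, #)
  read 0, top #: go to s0, push X# → (s0, 1101101101, X#)
  read 1, top X: go to s1, push X → (s1, 101101101, X#)
  read 1, top X: go to s0, push ε → (s0, 01101101, #)
  read 0, top #: go to s0, push X# → (s0, 1101101, X#)
  read 1, top X: go to s1, push X → (s1, 101101, X#)
  read 1, top X: go to s0, push ε → (s0, 01101, #)
  read 0, top #: go to s0, push X# → (s0, 1101, X#)
  read 1, top X: go to s1, push X → (s1, 101, X#)
  read 1, top X: go to s0, push ε → (s0, 01, #)
  read 0, top #: go to s0, push X# → (s0, 1, X#)
  read 1, top X: go to s1, push X → (s1, ε, X#)
All input consumed in state s1 with stack X#.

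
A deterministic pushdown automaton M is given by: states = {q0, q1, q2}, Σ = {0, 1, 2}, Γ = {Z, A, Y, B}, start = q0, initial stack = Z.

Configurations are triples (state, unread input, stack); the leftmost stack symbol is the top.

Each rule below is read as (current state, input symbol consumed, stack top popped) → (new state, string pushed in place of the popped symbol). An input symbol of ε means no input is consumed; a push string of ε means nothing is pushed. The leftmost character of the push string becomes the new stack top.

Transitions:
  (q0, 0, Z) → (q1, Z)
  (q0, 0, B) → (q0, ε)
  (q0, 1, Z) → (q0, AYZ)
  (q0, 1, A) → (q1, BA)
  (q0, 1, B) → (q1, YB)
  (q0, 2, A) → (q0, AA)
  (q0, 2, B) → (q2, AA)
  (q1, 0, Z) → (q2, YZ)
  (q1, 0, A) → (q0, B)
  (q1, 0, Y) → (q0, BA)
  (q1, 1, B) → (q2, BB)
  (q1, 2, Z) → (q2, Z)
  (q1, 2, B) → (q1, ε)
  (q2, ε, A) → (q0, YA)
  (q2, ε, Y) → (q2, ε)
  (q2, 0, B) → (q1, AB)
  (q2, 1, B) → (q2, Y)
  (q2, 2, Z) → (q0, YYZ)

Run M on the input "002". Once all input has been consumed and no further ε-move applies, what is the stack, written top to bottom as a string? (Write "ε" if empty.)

YYZ

(q0, 002, Z) ⊢ (q1, 02, Z) ⊢ (q2, 2, YZ) ⊢ (q2, 2, Z) ⊢ (q0, ε, YYZ)
All input consumed in state q0 with stack YYZ.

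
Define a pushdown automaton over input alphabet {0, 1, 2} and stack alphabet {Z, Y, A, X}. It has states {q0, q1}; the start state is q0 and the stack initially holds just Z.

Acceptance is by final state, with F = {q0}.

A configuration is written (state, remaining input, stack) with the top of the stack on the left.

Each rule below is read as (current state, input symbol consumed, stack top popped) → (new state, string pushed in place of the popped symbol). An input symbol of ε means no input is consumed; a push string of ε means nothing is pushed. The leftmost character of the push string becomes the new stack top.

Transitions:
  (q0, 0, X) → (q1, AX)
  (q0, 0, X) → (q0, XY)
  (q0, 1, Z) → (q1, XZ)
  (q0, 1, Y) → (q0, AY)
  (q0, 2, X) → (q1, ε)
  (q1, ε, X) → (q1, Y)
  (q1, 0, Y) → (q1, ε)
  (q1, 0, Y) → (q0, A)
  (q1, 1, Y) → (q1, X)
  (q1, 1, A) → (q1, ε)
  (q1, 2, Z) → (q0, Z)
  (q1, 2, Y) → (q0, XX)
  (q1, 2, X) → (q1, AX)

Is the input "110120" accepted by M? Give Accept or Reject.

Reject

No computation consumes all input and reaches a final state.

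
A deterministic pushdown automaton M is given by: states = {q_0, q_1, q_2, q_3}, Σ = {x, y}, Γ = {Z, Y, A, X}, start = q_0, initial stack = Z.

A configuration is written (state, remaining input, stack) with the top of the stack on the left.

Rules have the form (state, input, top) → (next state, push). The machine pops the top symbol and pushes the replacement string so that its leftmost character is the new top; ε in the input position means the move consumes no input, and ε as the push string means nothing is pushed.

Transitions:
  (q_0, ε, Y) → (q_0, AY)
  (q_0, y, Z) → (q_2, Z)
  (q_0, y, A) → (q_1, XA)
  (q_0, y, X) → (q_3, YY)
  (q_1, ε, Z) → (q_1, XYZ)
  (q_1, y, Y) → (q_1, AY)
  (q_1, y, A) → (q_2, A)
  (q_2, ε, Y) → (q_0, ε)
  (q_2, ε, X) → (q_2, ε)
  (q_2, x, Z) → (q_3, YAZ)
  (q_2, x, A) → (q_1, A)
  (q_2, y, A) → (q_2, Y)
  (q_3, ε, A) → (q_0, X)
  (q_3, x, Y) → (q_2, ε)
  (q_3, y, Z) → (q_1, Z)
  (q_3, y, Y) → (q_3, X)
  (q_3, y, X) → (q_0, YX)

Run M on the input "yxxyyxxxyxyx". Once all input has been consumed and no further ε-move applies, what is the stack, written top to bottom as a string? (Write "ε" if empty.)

AZ

(q_0, yxxyyxxxyxyx, Z) ⊢ (q_2, xxyyxxxyxyx, Z) ⊢ (q_3, xyyxxxyxyx, YAZ) ⊢ (q_2, yyxxxyxyx, AZ) ⊢ (q_2, yxxxyxyx, YZ) ⊢ (q_0, yxxxyxyx, Z) ⊢ (q_2, xxxyxyx, Z) ⊢ (q_3, xxyxyx, YAZ) ⊢ (q_2, xyxyx, AZ) ⊢ (q_1, yxyx, AZ) ⊢ (q_2, xyx, AZ) ⊢ (q_1, yx, AZ) ⊢ (q_2, x, AZ) ⊢ (q_1, ε, AZ)
All input consumed in state q_1 with stack AZ.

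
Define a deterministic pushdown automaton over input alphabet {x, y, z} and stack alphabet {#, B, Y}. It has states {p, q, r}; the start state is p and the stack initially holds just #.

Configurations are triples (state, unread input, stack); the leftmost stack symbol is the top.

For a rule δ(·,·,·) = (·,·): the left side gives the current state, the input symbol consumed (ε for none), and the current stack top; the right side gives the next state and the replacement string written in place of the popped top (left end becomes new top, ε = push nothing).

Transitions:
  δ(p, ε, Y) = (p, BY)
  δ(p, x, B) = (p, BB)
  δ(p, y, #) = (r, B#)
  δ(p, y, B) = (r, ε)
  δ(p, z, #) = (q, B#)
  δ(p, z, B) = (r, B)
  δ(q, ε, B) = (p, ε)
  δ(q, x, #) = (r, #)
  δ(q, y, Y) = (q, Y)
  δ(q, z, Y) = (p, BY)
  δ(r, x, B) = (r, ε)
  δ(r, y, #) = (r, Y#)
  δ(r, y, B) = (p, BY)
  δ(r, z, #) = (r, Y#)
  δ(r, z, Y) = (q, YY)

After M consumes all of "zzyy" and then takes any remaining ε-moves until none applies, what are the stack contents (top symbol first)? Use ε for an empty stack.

BY#

(p, zzyy, #)
  read z, top #: go to q, push B# → (q, zyy, B#)
  ε-move, top B: go to p, push ε → (p, zyy, #)
  read z, top #: go to q, push B# → (q, yy, B#)
  ε-move, top B: go to p, push ε → (p, yy, #)
  read y, top #: go to r, push B# → (r, y, B#)
  read y, top B: go to p, push BY → (p, ε, BY#)
All input consumed in state p with stack BY#.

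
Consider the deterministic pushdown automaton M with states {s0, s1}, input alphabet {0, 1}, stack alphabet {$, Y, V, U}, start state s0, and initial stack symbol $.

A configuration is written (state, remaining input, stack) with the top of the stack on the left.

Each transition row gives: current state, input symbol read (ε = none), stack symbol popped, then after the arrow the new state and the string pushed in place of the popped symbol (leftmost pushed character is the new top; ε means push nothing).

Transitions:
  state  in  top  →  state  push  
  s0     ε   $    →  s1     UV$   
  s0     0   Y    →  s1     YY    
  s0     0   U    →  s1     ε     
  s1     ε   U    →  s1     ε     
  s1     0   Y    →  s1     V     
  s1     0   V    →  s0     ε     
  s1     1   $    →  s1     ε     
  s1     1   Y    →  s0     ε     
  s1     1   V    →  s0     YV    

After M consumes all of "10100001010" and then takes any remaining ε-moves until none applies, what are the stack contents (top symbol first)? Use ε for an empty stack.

YYV$

(s0, 10100001010, $)
  ε-move, top $: go to s1, push UV$ → (s1, 10100001010, UV$)
  ε-move, top U: go to s1, push ε → (s1, 10100001010, V$)
  read 1, top V: go to s0, push YV → (s0, 0100001010, YV$)
  read 0, top Y: go to s1, push YY → (s1, 100001010, YYV$)
  read 1, top Y: go to s0, push ε → (s0, 00001010, YV$)
  read 0, top Y: go to s1, push YY → (s1, 0001010, YYV$)
  read 0, top Y: go to s1, push V → (s1, 001010, VYV$)
  read 0, top V: go to s0, push ε → (s0, 01010, YV$)
  read 0, top Y: go to s1, push YY → (s1, 1010, YYV$)
  read 1, top Y: go to s0, push ε → (s0, 010, YV$)
  read 0, top Y: go to s1, push YY → (s1, 10, YYV$)
  read 1, top Y: go to s0, push ε → (s0, 0, YV$)
  read 0, top Y: go to s1, push YY → (s1, ε, YYV$)
All input consumed in state s1 with stack YYV$.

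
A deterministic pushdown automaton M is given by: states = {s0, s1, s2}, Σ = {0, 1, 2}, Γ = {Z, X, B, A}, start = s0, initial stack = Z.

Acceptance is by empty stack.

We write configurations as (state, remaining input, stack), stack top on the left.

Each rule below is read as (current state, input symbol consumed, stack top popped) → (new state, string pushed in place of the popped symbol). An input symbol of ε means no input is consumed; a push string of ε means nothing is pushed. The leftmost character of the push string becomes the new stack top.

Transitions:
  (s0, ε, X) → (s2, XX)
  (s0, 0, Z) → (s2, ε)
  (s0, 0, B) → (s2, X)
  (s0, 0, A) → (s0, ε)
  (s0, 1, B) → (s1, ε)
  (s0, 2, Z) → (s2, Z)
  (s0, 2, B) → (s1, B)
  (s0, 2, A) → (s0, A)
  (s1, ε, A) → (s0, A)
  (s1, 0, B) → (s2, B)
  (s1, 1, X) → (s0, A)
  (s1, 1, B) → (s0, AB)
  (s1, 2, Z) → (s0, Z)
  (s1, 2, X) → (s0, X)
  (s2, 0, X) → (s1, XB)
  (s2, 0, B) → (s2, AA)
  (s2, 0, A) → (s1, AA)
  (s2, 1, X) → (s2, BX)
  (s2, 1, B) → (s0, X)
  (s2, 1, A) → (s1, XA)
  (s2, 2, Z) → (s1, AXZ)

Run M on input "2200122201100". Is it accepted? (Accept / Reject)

(s0, 2200122201100, Z)
  read 2, top Z: go to s2, push Z → (s2, 200122201100, Z)
  read 2, top Z: go to s1, push AXZ → (s1, 00122201100, AXZ)
  ε-move, top A: go to s0, push A → (s0, 00122201100, AXZ)
  read 0, top A: go to s0, push ε → (s0, 0122201100, XZ)
  ε-move, top X: go to s2, push XX → (s2, 0122201100, XXZ)
  read 0, top X: go to s1, push XB → (s1, 122201100, XBXZ)
  read 1, top X: go to s0, push A → (s0, 22201100, ABXZ)
  read 2, top A: go to s0, push A → (s0, 2201100, ABXZ)
  read 2, top A: go to s0, push A → (s0, 201100, ABXZ)
  read 2, top A: go to s0, push A → (s0, 01100, ABXZ)
  read 0, top A: go to s0, push ε → (s0, 1100, BXZ)
  read 1, top B: go to s1, push ε → (s1, 100, XZ)
  read 1, top X: go to s0, push A → (s0, 00, AZ)
  read 0, top A: go to s0, push ε → (s0, 0, Z)
  read 0, top Z: go to s2, push ε → (s2, ε, ε)
All input consumed and the stack is empty.

Accept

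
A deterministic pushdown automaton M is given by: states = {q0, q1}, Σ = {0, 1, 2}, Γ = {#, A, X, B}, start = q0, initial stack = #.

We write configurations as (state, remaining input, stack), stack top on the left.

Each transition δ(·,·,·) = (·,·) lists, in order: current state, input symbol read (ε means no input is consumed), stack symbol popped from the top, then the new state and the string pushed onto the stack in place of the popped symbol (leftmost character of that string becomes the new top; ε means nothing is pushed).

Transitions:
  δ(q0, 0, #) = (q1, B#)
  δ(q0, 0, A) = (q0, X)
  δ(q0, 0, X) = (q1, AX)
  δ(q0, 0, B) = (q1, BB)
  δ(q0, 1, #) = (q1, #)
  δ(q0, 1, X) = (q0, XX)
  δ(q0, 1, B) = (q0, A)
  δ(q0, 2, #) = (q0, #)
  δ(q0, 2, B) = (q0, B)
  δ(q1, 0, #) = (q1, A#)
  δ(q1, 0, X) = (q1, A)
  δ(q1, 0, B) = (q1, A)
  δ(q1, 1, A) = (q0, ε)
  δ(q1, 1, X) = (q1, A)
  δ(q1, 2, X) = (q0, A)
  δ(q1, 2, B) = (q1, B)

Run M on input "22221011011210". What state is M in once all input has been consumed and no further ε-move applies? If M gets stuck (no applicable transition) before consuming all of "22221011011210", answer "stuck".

stuck

(q0, 22221011011210, #) ⊢ (q0, 2221011011210, #) ⊢ (q0, 221011011210, #) ⊢ (q0, 21011011210, #) ⊢ (q0, 1011011210, #) ⊢ (q1, 011011210, #) ⊢ (q1, 11011210, A#) ⊢ (q0, 1011210, #) ⊢ (q1, 011210, #) ⊢ (q1, 11210, A#) ⊢ (q0, 1210, #) ⊢ (q1, 210, #)
No transition for (q1, 2, top #); M blocks with input 210 remaining.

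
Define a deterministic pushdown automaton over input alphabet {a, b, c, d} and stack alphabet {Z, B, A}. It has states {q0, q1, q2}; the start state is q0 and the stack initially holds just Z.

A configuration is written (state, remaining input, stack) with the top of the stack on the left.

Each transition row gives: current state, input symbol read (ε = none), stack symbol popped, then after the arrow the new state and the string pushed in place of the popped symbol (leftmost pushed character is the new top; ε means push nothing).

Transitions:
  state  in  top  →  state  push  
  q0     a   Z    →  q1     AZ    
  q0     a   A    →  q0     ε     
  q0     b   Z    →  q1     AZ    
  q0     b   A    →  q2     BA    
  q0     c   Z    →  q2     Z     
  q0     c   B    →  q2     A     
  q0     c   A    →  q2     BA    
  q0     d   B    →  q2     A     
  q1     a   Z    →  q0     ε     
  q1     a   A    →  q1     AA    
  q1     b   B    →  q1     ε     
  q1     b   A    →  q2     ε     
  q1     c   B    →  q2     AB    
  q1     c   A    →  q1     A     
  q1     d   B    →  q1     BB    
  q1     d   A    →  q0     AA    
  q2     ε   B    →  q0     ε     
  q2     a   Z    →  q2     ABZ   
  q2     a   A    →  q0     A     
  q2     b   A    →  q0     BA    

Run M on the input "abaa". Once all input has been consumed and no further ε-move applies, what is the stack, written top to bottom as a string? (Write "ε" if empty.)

ABZ

(q0, abaa, Z)
  read a, top Z: go to q1, push AZ → (q1, baa, AZ)
  read b, top A: go to q2, push ε → (q2, aa, Z)
  read a, top Z: go to q2, push ABZ → (q2, a, ABZ)
  read a, top A: go to q0, push A → (q0, ε, ABZ)
All input consumed in state q0 with stack ABZ.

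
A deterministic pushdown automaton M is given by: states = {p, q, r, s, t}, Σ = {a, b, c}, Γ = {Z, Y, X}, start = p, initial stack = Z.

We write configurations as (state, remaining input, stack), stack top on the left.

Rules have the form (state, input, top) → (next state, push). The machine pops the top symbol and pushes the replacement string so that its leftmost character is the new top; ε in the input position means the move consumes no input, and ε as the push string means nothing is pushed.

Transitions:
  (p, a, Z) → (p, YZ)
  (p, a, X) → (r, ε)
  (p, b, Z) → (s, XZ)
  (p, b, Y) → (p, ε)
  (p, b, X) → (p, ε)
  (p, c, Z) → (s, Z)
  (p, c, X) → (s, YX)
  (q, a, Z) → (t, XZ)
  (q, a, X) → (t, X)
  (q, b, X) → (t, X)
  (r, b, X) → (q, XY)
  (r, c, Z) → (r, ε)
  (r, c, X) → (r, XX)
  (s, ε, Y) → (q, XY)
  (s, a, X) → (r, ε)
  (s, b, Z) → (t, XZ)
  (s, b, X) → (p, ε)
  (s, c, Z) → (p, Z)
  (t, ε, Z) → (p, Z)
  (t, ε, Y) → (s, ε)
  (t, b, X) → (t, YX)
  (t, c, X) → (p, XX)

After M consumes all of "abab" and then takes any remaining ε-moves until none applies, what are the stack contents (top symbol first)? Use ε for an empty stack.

(p, abab, Z) ⊢ (p, bab, YZ) ⊢ (p, ab, Z) ⊢ (p, b, YZ) ⊢ (p, ε, Z)
All input consumed in state p with stack Z.

Z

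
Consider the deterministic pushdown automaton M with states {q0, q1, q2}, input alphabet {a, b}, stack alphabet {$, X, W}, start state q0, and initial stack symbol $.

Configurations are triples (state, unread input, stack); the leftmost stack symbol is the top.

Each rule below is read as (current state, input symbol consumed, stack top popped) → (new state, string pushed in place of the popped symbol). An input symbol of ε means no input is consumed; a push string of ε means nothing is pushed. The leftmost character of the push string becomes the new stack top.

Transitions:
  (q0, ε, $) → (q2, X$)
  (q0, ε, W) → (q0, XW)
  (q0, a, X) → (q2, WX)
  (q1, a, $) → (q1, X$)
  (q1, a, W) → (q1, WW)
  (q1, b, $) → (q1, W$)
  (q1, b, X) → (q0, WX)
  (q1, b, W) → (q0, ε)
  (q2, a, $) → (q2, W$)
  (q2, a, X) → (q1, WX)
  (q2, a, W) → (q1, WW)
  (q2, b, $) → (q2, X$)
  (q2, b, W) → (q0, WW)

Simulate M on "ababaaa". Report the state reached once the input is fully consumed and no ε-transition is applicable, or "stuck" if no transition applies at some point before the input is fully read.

(q0, ababaaa, $) ⊢ (q2, ababaaa, X$) ⊢ (q1, babaaa, WX$) ⊢ (q0, abaaa, X$) ⊢ (q2, baaa, WX$) ⊢ (q0, aaa, WWX$) ⊢ (q0, aaa, XWWX$) ⊢ (q2, aa, WXWWX$) ⊢ (q1, a, WWXWWX$) ⊢ (q1, ε, WWWXWWX$)
All input consumed; M is in state q1.

q1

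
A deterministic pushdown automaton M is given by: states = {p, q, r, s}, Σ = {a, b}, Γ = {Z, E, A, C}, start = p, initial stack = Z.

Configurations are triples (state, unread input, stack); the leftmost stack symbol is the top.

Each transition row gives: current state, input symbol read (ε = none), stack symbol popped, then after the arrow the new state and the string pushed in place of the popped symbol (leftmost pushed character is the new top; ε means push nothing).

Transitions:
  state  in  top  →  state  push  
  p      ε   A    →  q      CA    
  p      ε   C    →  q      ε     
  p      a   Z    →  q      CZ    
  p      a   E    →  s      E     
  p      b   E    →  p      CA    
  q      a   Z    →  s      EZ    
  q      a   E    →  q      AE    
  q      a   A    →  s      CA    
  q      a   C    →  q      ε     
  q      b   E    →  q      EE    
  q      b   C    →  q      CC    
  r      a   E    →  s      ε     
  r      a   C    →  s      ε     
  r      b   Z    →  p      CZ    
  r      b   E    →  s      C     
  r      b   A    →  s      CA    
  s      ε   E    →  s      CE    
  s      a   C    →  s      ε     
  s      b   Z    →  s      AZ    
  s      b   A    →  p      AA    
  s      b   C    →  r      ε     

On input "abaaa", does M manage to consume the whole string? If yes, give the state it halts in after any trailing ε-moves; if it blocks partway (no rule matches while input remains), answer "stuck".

(p, abaaa, Z)
  read a, top Z: go to q, push CZ → (q, baaa, CZ)
  read b, top C: go to q, push CC → (q, aaa, CCZ)
  read a, top C: go to q, push ε → (q, aa, CZ)
  read a, top C: go to q, push ε → (q, a, Z)
  read a, top Z: go to s, push EZ → (s, ε, EZ)
  ε-move, top E: go to s, push CE → (s, ε, CEZ)
All input consumed; M is in state s.

s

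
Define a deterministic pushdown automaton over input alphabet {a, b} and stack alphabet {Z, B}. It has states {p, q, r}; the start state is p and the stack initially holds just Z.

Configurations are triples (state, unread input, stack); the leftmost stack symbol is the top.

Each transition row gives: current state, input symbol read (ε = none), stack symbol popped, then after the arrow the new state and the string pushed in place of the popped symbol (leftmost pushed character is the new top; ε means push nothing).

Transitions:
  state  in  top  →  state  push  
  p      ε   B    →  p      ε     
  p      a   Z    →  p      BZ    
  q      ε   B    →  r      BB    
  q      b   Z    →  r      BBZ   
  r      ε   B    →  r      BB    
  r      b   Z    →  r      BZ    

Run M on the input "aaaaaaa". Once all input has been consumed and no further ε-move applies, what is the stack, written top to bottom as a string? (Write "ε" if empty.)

(p, aaaaaaa, Z)
  read a, top Z: go to p, push BZ → (p, aaaaaa, BZ)
  ε-move, top B: go to p, push ε → (p, aaaaaa, Z)
  read a, top Z: go to p, push BZ → (p, aaaaa, BZ)
  ε-move, top B: go to p, push ε → (p, aaaaa, Z)
  read a, top Z: go to p, push BZ → (p, aaaa, BZ)
  ε-move, top B: go to p, push ε → (p, aaaa, Z)
  read a, top Z: go to p, push BZ → (p, aaa, BZ)
  ε-move, top B: go to p, push ε → (p, aaa, Z)
  read a, top Z: go to p, push BZ → (p, aa, BZ)
  ε-move, top B: go to p, push ε → (p, aa, Z)
  read a, top Z: go to p, push BZ → (p, a, BZ)
  ε-move, top B: go to p, push ε → (p, a, Z)
  read a, top Z: go to p, push BZ → (p, ε, BZ)
  ε-move, top B: go to p, push ε → (p, ε, Z)
All input consumed in state p with stack Z.

Z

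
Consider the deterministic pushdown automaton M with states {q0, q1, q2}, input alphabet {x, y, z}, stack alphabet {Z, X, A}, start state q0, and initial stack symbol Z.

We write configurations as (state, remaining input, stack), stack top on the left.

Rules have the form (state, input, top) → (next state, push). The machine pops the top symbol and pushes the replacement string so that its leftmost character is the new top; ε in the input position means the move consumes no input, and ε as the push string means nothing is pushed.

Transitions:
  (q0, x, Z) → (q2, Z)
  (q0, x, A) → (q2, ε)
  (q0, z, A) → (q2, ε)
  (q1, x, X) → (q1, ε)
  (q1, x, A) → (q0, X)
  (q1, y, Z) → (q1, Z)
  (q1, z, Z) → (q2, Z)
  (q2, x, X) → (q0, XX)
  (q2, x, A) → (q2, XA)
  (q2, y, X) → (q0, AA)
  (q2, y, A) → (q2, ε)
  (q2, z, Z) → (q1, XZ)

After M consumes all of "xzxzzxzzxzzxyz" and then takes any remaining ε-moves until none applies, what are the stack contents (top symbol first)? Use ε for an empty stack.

(q0, xzxzzxzzxzzxyz, Z)
  read x, top Z: go to q2, push Z → (q2, zxzzxzzxzzxyz, Z)
  read z, top Z: go to q1, push XZ → (q1, xzzxzzxzzxyz, XZ)
  read x, top X: go to q1, push ε → (q1, zzxzzxzzxyz, Z)
  read z, top Z: go to q2, push Z → (q2, zxzzxzzxyz, Z)
  read z, top Z: go to q1, push XZ → (q1, xzzxzzxyz, XZ)
  read x, top X: go to q1, push ε → (q1, zzxzzxyz, Z)
  read z, top Z: go to q2, push Z → (q2, zxzzxyz, Z)
  read z, top Z: go to q1, push XZ → (q1, xzzxyz, XZ)
  read x, top X: go to q1, push ε → (q1, zzxyz, Z)
  read z, top Z: go to q2, push Z → (q2, zxyz, Z)
  read z, top Z: go to q1, push XZ → (q1, xyz, XZ)
  read x, top X: go to q1, push ε → (q1, yz, Z)
  read y, top Z: go to q1, push Z → (q1, z, Z)
  read z, top Z: go to q2, push Z → (q2, ε, Z)
All input consumed in state q2 with stack Z.

Z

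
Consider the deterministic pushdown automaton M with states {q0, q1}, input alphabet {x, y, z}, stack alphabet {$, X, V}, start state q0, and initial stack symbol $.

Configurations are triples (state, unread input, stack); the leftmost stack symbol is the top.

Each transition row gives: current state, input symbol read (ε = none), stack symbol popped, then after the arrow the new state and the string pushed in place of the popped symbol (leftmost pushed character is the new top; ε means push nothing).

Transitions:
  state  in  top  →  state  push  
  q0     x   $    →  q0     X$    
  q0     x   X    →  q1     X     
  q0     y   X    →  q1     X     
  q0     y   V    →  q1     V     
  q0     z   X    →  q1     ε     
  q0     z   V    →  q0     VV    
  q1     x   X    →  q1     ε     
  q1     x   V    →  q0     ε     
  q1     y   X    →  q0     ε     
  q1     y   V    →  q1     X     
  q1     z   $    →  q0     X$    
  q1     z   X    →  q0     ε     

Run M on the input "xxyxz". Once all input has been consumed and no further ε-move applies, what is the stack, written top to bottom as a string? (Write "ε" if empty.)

$

(q0, xxyxz, $) ⊢ (q0, xyxz, X$) ⊢ (q1, yxz, X$) ⊢ (q0, xz, $) ⊢ (q0, z, X$) ⊢ (q1, ε, $)
All input consumed in state q1 with stack $.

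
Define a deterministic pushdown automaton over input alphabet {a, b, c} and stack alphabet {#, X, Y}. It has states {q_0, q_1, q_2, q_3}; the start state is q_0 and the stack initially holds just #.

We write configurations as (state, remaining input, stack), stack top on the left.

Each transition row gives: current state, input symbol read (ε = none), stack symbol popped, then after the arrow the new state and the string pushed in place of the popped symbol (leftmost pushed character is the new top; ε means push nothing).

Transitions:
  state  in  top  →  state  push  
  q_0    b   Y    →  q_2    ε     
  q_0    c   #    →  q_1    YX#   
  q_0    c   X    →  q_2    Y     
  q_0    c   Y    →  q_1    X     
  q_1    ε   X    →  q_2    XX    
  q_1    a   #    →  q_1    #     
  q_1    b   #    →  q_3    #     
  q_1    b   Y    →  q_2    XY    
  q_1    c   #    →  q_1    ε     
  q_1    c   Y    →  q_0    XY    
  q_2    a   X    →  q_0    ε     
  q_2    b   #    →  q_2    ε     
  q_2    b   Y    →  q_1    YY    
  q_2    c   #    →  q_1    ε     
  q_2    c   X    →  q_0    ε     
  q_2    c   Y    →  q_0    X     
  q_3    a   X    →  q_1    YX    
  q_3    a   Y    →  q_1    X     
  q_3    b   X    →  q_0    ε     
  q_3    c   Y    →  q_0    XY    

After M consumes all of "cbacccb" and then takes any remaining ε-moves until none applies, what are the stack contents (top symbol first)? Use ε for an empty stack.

(q_0, cbacccb, #) ⊢ (q_1, bacccb, YX#) ⊢ (q_2, acccb, XYX#) ⊢ (q_0, cccb, YX#) ⊢ (q_1, ccb, XX#) ⊢ (q_2, ccb, XXX#) ⊢ (q_0, cb, XX#) ⊢ (q_2, b, YX#) ⊢ (q_1, ε, YYX#)
All input consumed in state q_1 with stack YYX#.

YYX#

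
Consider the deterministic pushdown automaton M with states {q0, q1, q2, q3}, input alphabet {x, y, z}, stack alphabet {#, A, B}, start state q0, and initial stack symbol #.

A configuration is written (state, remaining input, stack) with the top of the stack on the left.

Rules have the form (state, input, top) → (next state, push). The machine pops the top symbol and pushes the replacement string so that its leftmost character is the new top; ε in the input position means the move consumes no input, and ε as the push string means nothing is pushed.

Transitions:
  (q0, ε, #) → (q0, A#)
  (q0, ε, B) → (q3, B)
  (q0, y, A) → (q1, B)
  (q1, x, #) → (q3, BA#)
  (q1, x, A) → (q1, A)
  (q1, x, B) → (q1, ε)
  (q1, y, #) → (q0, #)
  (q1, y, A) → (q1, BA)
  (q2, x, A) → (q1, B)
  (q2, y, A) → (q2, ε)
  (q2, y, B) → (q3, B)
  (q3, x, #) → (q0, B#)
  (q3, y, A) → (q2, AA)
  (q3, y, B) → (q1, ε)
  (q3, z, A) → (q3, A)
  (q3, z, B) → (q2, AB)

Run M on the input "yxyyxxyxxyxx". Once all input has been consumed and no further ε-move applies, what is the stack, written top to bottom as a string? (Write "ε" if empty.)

(q0, yxyyxxyxxyxx, #)
  ε-move, top #: go to q0, push A# → (q0, yxyyxxyxxyxx, A#)
  read y, top A: go to q1, push B → (q1, xyyxxyxxyxx, B#)
  read x, top B: go to q1, push ε → (q1, yyxxyxxyxx, #)
  read y, top #: go to q0, push # → (q0, yxxyxxyxx, #)
  ε-move, top #: go to q0, push A# → (q0, yxxyxxyxx, A#)
  read y, top A: go to q1, push B → (q1, xxyxxyxx, B#)
  read x, top B: go to q1, push ε → (q1, xyxxyxx, #)
  read x, top #: go to q3, push BA# → (q3, yxxyxx, BA#)
  read y, top B: go to q1, push ε → (q1, xxyxx, A#)
  read x, top A: go to q1, push A → (q1, xyxx, A#)
  read x, top A: go to q1, push A → (q1, yxx, A#)
  read y, top A: go to q1, push BA → (q1, xx, BA#)
  read x, top B: go to q1, push ε → (q1, x, A#)
  read x, top A: go to q1, push A → (q1, ε, A#)
All input consumed in state q1 with stack A#.

A#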